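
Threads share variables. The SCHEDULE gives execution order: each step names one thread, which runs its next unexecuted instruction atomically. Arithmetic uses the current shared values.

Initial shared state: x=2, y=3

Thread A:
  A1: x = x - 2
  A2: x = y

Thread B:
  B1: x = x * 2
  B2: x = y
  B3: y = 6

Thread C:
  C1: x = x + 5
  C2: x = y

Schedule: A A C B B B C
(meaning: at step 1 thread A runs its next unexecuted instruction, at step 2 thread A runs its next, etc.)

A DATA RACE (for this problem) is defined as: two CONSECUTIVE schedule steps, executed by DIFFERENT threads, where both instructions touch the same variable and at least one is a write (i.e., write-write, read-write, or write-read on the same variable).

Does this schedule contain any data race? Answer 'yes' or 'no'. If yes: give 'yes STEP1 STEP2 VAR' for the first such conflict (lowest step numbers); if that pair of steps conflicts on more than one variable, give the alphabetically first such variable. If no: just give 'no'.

Answer: yes 2 3 x

Derivation:
Steps 1,2: same thread (A). No race.
Steps 2,3: A(x = y) vs C(x = x + 5). RACE on x (W-W).
Steps 3,4: C(x = x + 5) vs B(x = x * 2). RACE on x (W-W).
Steps 4,5: same thread (B). No race.
Steps 5,6: same thread (B). No race.
Steps 6,7: B(y = 6) vs C(x = y). RACE on y (W-R).
First conflict at steps 2,3.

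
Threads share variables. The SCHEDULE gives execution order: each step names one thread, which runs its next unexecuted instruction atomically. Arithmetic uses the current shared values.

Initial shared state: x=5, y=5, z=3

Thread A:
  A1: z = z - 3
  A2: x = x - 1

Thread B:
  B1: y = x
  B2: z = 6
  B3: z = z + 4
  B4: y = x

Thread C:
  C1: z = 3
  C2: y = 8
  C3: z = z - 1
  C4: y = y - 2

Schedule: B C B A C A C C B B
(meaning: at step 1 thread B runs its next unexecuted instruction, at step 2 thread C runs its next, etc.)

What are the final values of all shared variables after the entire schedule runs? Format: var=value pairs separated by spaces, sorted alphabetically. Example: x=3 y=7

Step 1: thread B executes B1 (y = x). Shared: x=5 y=5 z=3. PCs: A@0 B@1 C@0
Step 2: thread C executes C1 (z = 3). Shared: x=5 y=5 z=3. PCs: A@0 B@1 C@1
Step 3: thread B executes B2 (z = 6). Shared: x=5 y=5 z=6. PCs: A@0 B@2 C@1
Step 4: thread A executes A1 (z = z - 3). Shared: x=5 y=5 z=3. PCs: A@1 B@2 C@1
Step 5: thread C executes C2 (y = 8). Shared: x=5 y=8 z=3. PCs: A@1 B@2 C@2
Step 6: thread A executes A2 (x = x - 1). Shared: x=4 y=8 z=3. PCs: A@2 B@2 C@2
Step 7: thread C executes C3 (z = z - 1). Shared: x=4 y=8 z=2. PCs: A@2 B@2 C@3
Step 8: thread C executes C4 (y = y - 2). Shared: x=4 y=6 z=2. PCs: A@2 B@2 C@4
Step 9: thread B executes B3 (z = z + 4). Shared: x=4 y=6 z=6. PCs: A@2 B@3 C@4
Step 10: thread B executes B4 (y = x). Shared: x=4 y=4 z=6. PCs: A@2 B@4 C@4

Answer: x=4 y=4 z=6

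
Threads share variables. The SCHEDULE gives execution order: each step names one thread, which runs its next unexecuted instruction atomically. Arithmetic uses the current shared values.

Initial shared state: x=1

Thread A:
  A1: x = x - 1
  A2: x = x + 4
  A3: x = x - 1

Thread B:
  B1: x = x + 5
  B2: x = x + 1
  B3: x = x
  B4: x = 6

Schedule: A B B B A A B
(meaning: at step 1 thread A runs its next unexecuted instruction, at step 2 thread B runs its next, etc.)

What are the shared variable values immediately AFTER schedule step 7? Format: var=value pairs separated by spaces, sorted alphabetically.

Answer: x=6

Derivation:
Step 1: thread A executes A1 (x = x - 1). Shared: x=0. PCs: A@1 B@0
Step 2: thread B executes B1 (x = x + 5). Shared: x=5. PCs: A@1 B@1
Step 3: thread B executes B2 (x = x + 1). Shared: x=6. PCs: A@1 B@2
Step 4: thread B executes B3 (x = x). Shared: x=6. PCs: A@1 B@3
Step 5: thread A executes A2 (x = x + 4). Shared: x=10. PCs: A@2 B@3
Step 6: thread A executes A3 (x = x - 1). Shared: x=9. PCs: A@3 B@3
Step 7: thread B executes B4 (x = 6). Shared: x=6. PCs: A@3 B@4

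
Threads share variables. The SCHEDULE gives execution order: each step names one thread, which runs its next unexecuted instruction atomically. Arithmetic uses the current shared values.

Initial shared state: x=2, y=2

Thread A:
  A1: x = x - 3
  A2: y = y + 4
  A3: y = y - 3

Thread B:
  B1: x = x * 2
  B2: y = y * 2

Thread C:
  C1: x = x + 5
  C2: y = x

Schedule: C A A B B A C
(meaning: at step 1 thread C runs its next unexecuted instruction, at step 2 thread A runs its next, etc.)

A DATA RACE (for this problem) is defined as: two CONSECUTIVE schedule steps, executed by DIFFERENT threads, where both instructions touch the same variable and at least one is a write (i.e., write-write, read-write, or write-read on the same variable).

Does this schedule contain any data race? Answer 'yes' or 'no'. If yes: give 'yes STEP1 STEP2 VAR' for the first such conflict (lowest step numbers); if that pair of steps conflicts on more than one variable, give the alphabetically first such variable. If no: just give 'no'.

Steps 1,2: C(x = x + 5) vs A(x = x - 3). RACE on x (W-W).
Steps 2,3: same thread (A). No race.
Steps 3,4: A(r=y,w=y) vs B(r=x,w=x). No conflict.
Steps 4,5: same thread (B). No race.
Steps 5,6: B(y = y * 2) vs A(y = y - 3). RACE on y (W-W).
Steps 6,7: A(y = y - 3) vs C(y = x). RACE on y (W-W).
First conflict at steps 1,2.

Answer: yes 1 2 x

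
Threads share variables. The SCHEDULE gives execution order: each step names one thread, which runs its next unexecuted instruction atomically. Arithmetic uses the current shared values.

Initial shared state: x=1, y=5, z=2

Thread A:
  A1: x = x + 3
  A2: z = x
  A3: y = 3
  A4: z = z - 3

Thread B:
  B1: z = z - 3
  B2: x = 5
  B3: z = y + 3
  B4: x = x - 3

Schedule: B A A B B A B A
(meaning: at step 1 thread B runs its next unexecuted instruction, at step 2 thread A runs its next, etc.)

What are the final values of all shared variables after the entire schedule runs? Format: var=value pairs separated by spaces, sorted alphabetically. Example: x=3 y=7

Step 1: thread B executes B1 (z = z - 3). Shared: x=1 y=5 z=-1. PCs: A@0 B@1
Step 2: thread A executes A1 (x = x + 3). Shared: x=4 y=5 z=-1. PCs: A@1 B@1
Step 3: thread A executes A2 (z = x). Shared: x=4 y=5 z=4. PCs: A@2 B@1
Step 4: thread B executes B2 (x = 5). Shared: x=5 y=5 z=4. PCs: A@2 B@2
Step 5: thread B executes B3 (z = y + 3). Shared: x=5 y=5 z=8. PCs: A@2 B@3
Step 6: thread A executes A3 (y = 3). Shared: x=5 y=3 z=8. PCs: A@3 B@3
Step 7: thread B executes B4 (x = x - 3). Shared: x=2 y=3 z=8. PCs: A@3 B@4
Step 8: thread A executes A4 (z = z - 3). Shared: x=2 y=3 z=5. PCs: A@4 B@4

Answer: x=2 y=3 z=5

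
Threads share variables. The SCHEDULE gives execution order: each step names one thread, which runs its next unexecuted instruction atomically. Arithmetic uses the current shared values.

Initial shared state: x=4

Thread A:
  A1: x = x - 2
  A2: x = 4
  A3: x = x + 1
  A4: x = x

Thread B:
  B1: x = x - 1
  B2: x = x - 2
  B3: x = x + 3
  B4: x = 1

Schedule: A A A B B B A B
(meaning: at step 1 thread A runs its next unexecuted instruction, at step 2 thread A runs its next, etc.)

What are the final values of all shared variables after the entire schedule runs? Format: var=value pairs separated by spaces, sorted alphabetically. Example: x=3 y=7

Answer: x=1

Derivation:
Step 1: thread A executes A1 (x = x - 2). Shared: x=2. PCs: A@1 B@0
Step 2: thread A executes A2 (x = 4). Shared: x=4. PCs: A@2 B@0
Step 3: thread A executes A3 (x = x + 1). Shared: x=5. PCs: A@3 B@0
Step 4: thread B executes B1 (x = x - 1). Shared: x=4. PCs: A@3 B@1
Step 5: thread B executes B2 (x = x - 2). Shared: x=2. PCs: A@3 B@2
Step 6: thread B executes B3 (x = x + 3). Shared: x=5. PCs: A@3 B@3
Step 7: thread A executes A4 (x = x). Shared: x=5. PCs: A@4 B@3
Step 8: thread B executes B4 (x = 1). Shared: x=1. PCs: A@4 B@4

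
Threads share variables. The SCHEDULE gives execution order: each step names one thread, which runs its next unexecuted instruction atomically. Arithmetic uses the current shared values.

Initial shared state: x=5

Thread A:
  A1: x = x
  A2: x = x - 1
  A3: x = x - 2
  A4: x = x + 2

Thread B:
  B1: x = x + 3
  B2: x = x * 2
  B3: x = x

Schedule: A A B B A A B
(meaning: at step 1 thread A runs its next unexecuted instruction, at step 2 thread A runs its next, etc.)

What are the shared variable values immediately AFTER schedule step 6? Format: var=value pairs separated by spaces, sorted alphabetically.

Step 1: thread A executes A1 (x = x). Shared: x=5. PCs: A@1 B@0
Step 2: thread A executes A2 (x = x - 1). Shared: x=4. PCs: A@2 B@0
Step 3: thread B executes B1 (x = x + 3). Shared: x=7. PCs: A@2 B@1
Step 4: thread B executes B2 (x = x * 2). Shared: x=14. PCs: A@2 B@2
Step 5: thread A executes A3 (x = x - 2). Shared: x=12. PCs: A@3 B@2
Step 6: thread A executes A4 (x = x + 2). Shared: x=14. PCs: A@4 B@2

Answer: x=14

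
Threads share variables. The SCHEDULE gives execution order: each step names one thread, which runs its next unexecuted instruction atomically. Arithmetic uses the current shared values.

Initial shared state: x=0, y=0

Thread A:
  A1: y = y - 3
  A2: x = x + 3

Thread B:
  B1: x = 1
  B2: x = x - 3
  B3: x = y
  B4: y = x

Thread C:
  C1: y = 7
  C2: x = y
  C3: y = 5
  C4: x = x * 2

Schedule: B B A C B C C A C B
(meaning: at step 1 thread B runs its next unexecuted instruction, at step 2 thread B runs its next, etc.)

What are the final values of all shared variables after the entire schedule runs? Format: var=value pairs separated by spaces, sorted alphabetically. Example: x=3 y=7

Answer: x=20 y=20

Derivation:
Step 1: thread B executes B1 (x = 1). Shared: x=1 y=0. PCs: A@0 B@1 C@0
Step 2: thread B executes B2 (x = x - 3). Shared: x=-2 y=0. PCs: A@0 B@2 C@0
Step 3: thread A executes A1 (y = y - 3). Shared: x=-2 y=-3. PCs: A@1 B@2 C@0
Step 4: thread C executes C1 (y = 7). Shared: x=-2 y=7. PCs: A@1 B@2 C@1
Step 5: thread B executes B3 (x = y). Shared: x=7 y=7. PCs: A@1 B@3 C@1
Step 6: thread C executes C2 (x = y). Shared: x=7 y=7. PCs: A@1 B@3 C@2
Step 7: thread C executes C3 (y = 5). Shared: x=7 y=5. PCs: A@1 B@3 C@3
Step 8: thread A executes A2 (x = x + 3). Shared: x=10 y=5. PCs: A@2 B@3 C@3
Step 9: thread C executes C4 (x = x * 2). Shared: x=20 y=5. PCs: A@2 B@3 C@4
Step 10: thread B executes B4 (y = x). Shared: x=20 y=20. PCs: A@2 B@4 C@4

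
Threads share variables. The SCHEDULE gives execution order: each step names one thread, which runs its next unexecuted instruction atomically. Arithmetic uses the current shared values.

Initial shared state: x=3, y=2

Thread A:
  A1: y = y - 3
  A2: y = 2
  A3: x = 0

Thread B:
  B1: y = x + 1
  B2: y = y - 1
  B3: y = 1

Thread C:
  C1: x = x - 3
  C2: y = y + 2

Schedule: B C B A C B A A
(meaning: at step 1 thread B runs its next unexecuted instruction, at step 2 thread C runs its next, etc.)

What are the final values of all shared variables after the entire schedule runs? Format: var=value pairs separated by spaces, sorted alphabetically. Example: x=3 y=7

Step 1: thread B executes B1 (y = x + 1). Shared: x=3 y=4. PCs: A@0 B@1 C@0
Step 2: thread C executes C1 (x = x - 3). Shared: x=0 y=4. PCs: A@0 B@1 C@1
Step 3: thread B executes B2 (y = y - 1). Shared: x=0 y=3. PCs: A@0 B@2 C@1
Step 4: thread A executes A1 (y = y - 3). Shared: x=0 y=0. PCs: A@1 B@2 C@1
Step 5: thread C executes C2 (y = y + 2). Shared: x=0 y=2. PCs: A@1 B@2 C@2
Step 6: thread B executes B3 (y = 1). Shared: x=0 y=1. PCs: A@1 B@3 C@2
Step 7: thread A executes A2 (y = 2). Shared: x=0 y=2. PCs: A@2 B@3 C@2
Step 8: thread A executes A3 (x = 0). Shared: x=0 y=2. PCs: A@3 B@3 C@2

Answer: x=0 y=2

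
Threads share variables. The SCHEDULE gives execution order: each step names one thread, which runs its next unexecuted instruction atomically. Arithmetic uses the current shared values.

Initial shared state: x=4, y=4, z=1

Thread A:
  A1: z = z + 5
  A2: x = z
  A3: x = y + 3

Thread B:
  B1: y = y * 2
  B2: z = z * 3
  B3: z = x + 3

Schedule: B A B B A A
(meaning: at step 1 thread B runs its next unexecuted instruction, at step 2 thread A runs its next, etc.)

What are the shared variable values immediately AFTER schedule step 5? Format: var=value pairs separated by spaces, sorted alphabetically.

Answer: x=7 y=8 z=7

Derivation:
Step 1: thread B executes B1 (y = y * 2). Shared: x=4 y=8 z=1. PCs: A@0 B@1
Step 2: thread A executes A1 (z = z + 5). Shared: x=4 y=8 z=6. PCs: A@1 B@1
Step 3: thread B executes B2 (z = z * 3). Shared: x=4 y=8 z=18. PCs: A@1 B@2
Step 4: thread B executes B3 (z = x + 3). Shared: x=4 y=8 z=7. PCs: A@1 B@3
Step 5: thread A executes A2 (x = z). Shared: x=7 y=8 z=7. PCs: A@2 B@3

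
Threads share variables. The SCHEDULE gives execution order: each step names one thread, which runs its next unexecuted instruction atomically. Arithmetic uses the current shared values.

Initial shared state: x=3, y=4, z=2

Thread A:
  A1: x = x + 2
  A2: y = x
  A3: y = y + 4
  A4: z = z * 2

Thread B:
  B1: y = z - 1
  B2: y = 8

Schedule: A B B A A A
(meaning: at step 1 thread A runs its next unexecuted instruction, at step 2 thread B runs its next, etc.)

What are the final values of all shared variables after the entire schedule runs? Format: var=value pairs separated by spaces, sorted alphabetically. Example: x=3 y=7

Answer: x=5 y=9 z=4

Derivation:
Step 1: thread A executes A1 (x = x + 2). Shared: x=5 y=4 z=2. PCs: A@1 B@0
Step 2: thread B executes B1 (y = z - 1). Shared: x=5 y=1 z=2. PCs: A@1 B@1
Step 3: thread B executes B2 (y = 8). Shared: x=5 y=8 z=2. PCs: A@1 B@2
Step 4: thread A executes A2 (y = x). Shared: x=5 y=5 z=2. PCs: A@2 B@2
Step 5: thread A executes A3 (y = y + 4). Shared: x=5 y=9 z=2. PCs: A@3 B@2
Step 6: thread A executes A4 (z = z * 2). Shared: x=5 y=9 z=4. PCs: A@4 B@2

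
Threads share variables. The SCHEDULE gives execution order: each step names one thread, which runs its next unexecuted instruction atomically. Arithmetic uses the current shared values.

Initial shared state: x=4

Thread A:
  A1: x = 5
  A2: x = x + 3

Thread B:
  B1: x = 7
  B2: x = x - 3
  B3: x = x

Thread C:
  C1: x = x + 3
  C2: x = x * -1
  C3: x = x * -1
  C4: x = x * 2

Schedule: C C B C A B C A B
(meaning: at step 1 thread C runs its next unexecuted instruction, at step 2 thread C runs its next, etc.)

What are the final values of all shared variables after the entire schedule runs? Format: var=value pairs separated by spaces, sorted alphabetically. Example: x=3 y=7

Step 1: thread C executes C1 (x = x + 3). Shared: x=7. PCs: A@0 B@0 C@1
Step 2: thread C executes C2 (x = x * -1). Shared: x=-7. PCs: A@0 B@0 C@2
Step 3: thread B executes B1 (x = 7). Shared: x=7. PCs: A@0 B@1 C@2
Step 4: thread C executes C3 (x = x * -1). Shared: x=-7. PCs: A@0 B@1 C@3
Step 5: thread A executes A1 (x = 5). Shared: x=5. PCs: A@1 B@1 C@3
Step 6: thread B executes B2 (x = x - 3). Shared: x=2. PCs: A@1 B@2 C@3
Step 7: thread C executes C4 (x = x * 2). Shared: x=4. PCs: A@1 B@2 C@4
Step 8: thread A executes A2 (x = x + 3). Shared: x=7. PCs: A@2 B@2 C@4
Step 9: thread B executes B3 (x = x). Shared: x=7. PCs: A@2 B@3 C@4

Answer: x=7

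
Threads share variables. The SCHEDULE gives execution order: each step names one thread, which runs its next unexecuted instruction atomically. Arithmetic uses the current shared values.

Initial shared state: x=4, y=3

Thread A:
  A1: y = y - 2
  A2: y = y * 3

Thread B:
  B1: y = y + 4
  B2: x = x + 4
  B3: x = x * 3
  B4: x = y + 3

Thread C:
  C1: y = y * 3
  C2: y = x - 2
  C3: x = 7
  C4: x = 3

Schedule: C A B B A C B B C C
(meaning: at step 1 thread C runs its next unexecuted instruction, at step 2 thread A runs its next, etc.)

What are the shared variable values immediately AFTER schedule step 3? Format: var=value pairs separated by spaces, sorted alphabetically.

Answer: x=4 y=11

Derivation:
Step 1: thread C executes C1 (y = y * 3). Shared: x=4 y=9. PCs: A@0 B@0 C@1
Step 2: thread A executes A1 (y = y - 2). Shared: x=4 y=7. PCs: A@1 B@0 C@1
Step 3: thread B executes B1 (y = y + 4). Shared: x=4 y=11. PCs: A@1 B@1 C@1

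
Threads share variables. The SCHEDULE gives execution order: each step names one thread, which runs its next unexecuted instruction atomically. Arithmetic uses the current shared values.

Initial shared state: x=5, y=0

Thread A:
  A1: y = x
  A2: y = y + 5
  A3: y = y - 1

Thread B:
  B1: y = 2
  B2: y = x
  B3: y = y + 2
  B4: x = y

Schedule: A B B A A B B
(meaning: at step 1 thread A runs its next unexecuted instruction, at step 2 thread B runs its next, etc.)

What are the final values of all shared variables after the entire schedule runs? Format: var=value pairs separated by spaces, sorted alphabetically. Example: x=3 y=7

Step 1: thread A executes A1 (y = x). Shared: x=5 y=5. PCs: A@1 B@0
Step 2: thread B executes B1 (y = 2). Shared: x=5 y=2. PCs: A@1 B@1
Step 3: thread B executes B2 (y = x). Shared: x=5 y=5. PCs: A@1 B@2
Step 4: thread A executes A2 (y = y + 5). Shared: x=5 y=10. PCs: A@2 B@2
Step 5: thread A executes A3 (y = y - 1). Shared: x=5 y=9. PCs: A@3 B@2
Step 6: thread B executes B3 (y = y + 2). Shared: x=5 y=11. PCs: A@3 B@3
Step 7: thread B executes B4 (x = y). Shared: x=11 y=11. PCs: A@3 B@4

Answer: x=11 y=11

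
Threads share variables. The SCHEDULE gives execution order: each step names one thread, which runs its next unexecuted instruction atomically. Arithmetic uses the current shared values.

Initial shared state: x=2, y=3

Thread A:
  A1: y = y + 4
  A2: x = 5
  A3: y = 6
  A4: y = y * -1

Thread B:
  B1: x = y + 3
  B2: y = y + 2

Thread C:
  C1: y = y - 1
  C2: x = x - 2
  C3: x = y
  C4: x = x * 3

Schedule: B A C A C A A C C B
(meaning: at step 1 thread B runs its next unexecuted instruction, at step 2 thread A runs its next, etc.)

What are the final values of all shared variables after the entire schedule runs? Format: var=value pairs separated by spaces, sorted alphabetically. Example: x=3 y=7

Step 1: thread B executes B1 (x = y + 3). Shared: x=6 y=3. PCs: A@0 B@1 C@0
Step 2: thread A executes A1 (y = y + 4). Shared: x=6 y=7. PCs: A@1 B@1 C@0
Step 3: thread C executes C1 (y = y - 1). Shared: x=6 y=6. PCs: A@1 B@1 C@1
Step 4: thread A executes A2 (x = 5). Shared: x=5 y=6. PCs: A@2 B@1 C@1
Step 5: thread C executes C2 (x = x - 2). Shared: x=3 y=6. PCs: A@2 B@1 C@2
Step 6: thread A executes A3 (y = 6). Shared: x=3 y=6. PCs: A@3 B@1 C@2
Step 7: thread A executes A4 (y = y * -1). Shared: x=3 y=-6. PCs: A@4 B@1 C@2
Step 8: thread C executes C3 (x = y). Shared: x=-6 y=-6. PCs: A@4 B@1 C@3
Step 9: thread C executes C4 (x = x * 3). Shared: x=-18 y=-6. PCs: A@4 B@1 C@4
Step 10: thread B executes B2 (y = y + 2). Shared: x=-18 y=-4. PCs: A@4 B@2 C@4

Answer: x=-18 y=-4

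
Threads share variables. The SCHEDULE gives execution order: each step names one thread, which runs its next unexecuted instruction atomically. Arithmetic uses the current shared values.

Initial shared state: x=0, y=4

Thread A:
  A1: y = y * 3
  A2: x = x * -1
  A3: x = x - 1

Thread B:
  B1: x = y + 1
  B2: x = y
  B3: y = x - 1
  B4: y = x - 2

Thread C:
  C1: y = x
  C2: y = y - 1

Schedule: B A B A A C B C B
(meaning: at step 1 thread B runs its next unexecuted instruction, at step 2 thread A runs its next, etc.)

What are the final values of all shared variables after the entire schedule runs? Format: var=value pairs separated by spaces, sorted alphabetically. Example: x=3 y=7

Answer: x=-13 y=-15

Derivation:
Step 1: thread B executes B1 (x = y + 1). Shared: x=5 y=4. PCs: A@0 B@1 C@0
Step 2: thread A executes A1 (y = y * 3). Shared: x=5 y=12. PCs: A@1 B@1 C@0
Step 3: thread B executes B2 (x = y). Shared: x=12 y=12. PCs: A@1 B@2 C@0
Step 4: thread A executes A2 (x = x * -1). Shared: x=-12 y=12. PCs: A@2 B@2 C@0
Step 5: thread A executes A3 (x = x - 1). Shared: x=-13 y=12. PCs: A@3 B@2 C@0
Step 6: thread C executes C1 (y = x). Shared: x=-13 y=-13. PCs: A@3 B@2 C@1
Step 7: thread B executes B3 (y = x - 1). Shared: x=-13 y=-14. PCs: A@3 B@3 C@1
Step 8: thread C executes C2 (y = y - 1). Shared: x=-13 y=-15. PCs: A@3 B@3 C@2
Step 9: thread B executes B4 (y = x - 2). Shared: x=-13 y=-15. PCs: A@3 B@4 C@2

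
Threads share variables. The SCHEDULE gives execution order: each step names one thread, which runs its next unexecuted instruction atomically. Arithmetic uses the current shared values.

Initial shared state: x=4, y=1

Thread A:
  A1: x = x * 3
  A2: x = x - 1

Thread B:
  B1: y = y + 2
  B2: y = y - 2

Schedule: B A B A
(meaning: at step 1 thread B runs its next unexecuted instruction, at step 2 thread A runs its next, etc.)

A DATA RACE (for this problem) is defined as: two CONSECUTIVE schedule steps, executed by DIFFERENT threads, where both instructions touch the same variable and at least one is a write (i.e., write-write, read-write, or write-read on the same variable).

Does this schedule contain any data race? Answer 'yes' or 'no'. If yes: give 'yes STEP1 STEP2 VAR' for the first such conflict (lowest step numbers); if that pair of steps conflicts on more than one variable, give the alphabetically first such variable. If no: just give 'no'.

Answer: no

Derivation:
Steps 1,2: B(r=y,w=y) vs A(r=x,w=x). No conflict.
Steps 2,3: A(r=x,w=x) vs B(r=y,w=y). No conflict.
Steps 3,4: B(r=y,w=y) vs A(r=x,w=x). No conflict.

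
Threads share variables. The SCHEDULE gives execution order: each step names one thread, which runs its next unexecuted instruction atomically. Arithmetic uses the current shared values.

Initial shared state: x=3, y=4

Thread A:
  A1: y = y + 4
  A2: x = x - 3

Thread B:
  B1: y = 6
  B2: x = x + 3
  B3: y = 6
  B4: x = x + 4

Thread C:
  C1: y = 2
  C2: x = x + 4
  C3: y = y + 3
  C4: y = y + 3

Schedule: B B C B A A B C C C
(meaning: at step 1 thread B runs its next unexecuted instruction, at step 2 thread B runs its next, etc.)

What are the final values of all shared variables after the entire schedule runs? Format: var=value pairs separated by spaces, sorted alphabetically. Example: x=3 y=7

Answer: x=11 y=16

Derivation:
Step 1: thread B executes B1 (y = 6). Shared: x=3 y=6. PCs: A@0 B@1 C@0
Step 2: thread B executes B2 (x = x + 3). Shared: x=6 y=6. PCs: A@0 B@2 C@0
Step 3: thread C executes C1 (y = 2). Shared: x=6 y=2. PCs: A@0 B@2 C@1
Step 4: thread B executes B3 (y = 6). Shared: x=6 y=6. PCs: A@0 B@3 C@1
Step 5: thread A executes A1 (y = y + 4). Shared: x=6 y=10. PCs: A@1 B@3 C@1
Step 6: thread A executes A2 (x = x - 3). Shared: x=3 y=10. PCs: A@2 B@3 C@1
Step 7: thread B executes B4 (x = x + 4). Shared: x=7 y=10. PCs: A@2 B@4 C@1
Step 8: thread C executes C2 (x = x + 4). Shared: x=11 y=10. PCs: A@2 B@4 C@2
Step 9: thread C executes C3 (y = y + 3). Shared: x=11 y=13. PCs: A@2 B@4 C@3
Step 10: thread C executes C4 (y = y + 3). Shared: x=11 y=16. PCs: A@2 B@4 C@4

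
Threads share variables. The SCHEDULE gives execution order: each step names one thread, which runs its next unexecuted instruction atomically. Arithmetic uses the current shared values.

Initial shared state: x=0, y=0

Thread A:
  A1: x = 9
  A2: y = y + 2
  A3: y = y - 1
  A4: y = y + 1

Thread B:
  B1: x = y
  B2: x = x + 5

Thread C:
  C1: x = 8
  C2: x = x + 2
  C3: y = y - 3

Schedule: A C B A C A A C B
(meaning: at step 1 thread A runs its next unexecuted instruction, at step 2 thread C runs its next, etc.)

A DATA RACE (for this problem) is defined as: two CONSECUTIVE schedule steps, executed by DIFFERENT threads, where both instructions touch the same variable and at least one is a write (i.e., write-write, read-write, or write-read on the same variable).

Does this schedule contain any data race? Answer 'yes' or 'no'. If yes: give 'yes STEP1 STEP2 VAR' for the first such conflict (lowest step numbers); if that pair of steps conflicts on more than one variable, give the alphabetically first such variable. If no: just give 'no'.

Answer: yes 1 2 x

Derivation:
Steps 1,2: A(x = 9) vs C(x = 8). RACE on x (W-W).
Steps 2,3: C(x = 8) vs B(x = y). RACE on x (W-W).
Steps 3,4: B(x = y) vs A(y = y + 2). RACE on y (R-W).
Steps 4,5: A(r=y,w=y) vs C(r=x,w=x). No conflict.
Steps 5,6: C(r=x,w=x) vs A(r=y,w=y). No conflict.
Steps 6,7: same thread (A). No race.
Steps 7,8: A(y = y + 1) vs C(y = y - 3). RACE on y (W-W).
Steps 8,9: C(r=y,w=y) vs B(r=x,w=x). No conflict.
First conflict at steps 1,2.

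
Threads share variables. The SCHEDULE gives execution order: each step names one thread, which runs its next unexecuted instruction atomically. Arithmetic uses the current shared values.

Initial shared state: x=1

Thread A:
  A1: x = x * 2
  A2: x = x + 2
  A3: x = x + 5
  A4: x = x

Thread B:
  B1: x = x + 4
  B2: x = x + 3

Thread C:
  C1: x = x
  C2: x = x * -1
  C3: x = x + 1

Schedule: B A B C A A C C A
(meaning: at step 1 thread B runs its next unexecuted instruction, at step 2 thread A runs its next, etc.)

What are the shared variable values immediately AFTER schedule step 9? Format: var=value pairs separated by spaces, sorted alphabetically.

Answer: x=-19

Derivation:
Step 1: thread B executes B1 (x = x + 4). Shared: x=5. PCs: A@0 B@1 C@0
Step 2: thread A executes A1 (x = x * 2). Shared: x=10. PCs: A@1 B@1 C@0
Step 3: thread B executes B2 (x = x + 3). Shared: x=13. PCs: A@1 B@2 C@0
Step 4: thread C executes C1 (x = x). Shared: x=13. PCs: A@1 B@2 C@1
Step 5: thread A executes A2 (x = x + 2). Shared: x=15. PCs: A@2 B@2 C@1
Step 6: thread A executes A3 (x = x + 5). Shared: x=20. PCs: A@3 B@2 C@1
Step 7: thread C executes C2 (x = x * -1). Shared: x=-20. PCs: A@3 B@2 C@2
Step 8: thread C executes C3 (x = x + 1). Shared: x=-19. PCs: A@3 B@2 C@3
Step 9: thread A executes A4 (x = x). Shared: x=-19. PCs: A@4 B@2 C@3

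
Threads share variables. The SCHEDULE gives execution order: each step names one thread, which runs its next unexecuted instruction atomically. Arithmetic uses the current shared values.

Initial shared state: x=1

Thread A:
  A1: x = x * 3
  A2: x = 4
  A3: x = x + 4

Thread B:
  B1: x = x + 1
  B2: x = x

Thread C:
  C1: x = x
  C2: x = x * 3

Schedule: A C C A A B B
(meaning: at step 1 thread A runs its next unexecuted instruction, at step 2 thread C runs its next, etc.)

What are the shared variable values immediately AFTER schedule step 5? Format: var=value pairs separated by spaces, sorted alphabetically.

Step 1: thread A executes A1 (x = x * 3). Shared: x=3. PCs: A@1 B@0 C@0
Step 2: thread C executes C1 (x = x). Shared: x=3. PCs: A@1 B@0 C@1
Step 3: thread C executes C2 (x = x * 3). Shared: x=9. PCs: A@1 B@0 C@2
Step 4: thread A executes A2 (x = 4). Shared: x=4. PCs: A@2 B@0 C@2
Step 5: thread A executes A3 (x = x + 4). Shared: x=8. PCs: A@3 B@0 C@2

Answer: x=8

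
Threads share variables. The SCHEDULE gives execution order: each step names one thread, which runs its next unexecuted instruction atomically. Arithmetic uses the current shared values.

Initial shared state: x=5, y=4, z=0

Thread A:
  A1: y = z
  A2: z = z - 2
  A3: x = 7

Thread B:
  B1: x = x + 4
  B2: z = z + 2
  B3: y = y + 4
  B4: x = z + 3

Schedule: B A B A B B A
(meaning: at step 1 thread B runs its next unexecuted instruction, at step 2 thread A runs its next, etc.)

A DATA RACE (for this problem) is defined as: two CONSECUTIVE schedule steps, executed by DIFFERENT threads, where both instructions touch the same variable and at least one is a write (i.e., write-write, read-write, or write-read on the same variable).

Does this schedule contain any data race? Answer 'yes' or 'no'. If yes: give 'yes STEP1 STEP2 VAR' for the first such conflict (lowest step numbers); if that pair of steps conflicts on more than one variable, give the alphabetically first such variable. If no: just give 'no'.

Steps 1,2: B(r=x,w=x) vs A(r=z,w=y). No conflict.
Steps 2,3: A(y = z) vs B(z = z + 2). RACE on z (R-W).
Steps 3,4: B(z = z + 2) vs A(z = z - 2). RACE on z (W-W).
Steps 4,5: A(r=z,w=z) vs B(r=y,w=y). No conflict.
Steps 5,6: same thread (B). No race.
Steps 6,7: B(x = z + 3) vs A(x = 7). RACE on x (W-W).
First conflict at steps 2,3.

Answer: yes 2 3 z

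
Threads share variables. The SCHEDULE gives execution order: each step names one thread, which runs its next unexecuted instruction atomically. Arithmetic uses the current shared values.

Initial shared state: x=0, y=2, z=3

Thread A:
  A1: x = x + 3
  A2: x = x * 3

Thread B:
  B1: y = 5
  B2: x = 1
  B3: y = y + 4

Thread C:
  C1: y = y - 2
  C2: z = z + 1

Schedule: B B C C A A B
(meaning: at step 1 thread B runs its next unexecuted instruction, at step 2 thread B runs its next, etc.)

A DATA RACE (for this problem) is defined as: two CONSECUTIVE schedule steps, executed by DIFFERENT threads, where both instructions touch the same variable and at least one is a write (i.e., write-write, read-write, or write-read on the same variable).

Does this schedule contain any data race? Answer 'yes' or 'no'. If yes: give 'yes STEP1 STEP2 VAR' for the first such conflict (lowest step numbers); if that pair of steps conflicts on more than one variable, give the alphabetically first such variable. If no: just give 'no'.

Steps 1,2: same thread (B). No race.
Steps 2,3: B(r=-,w=x) vs C(r=y,w=y). No conflict.
Steps 3,4: same thread (C). No race.
Steps 4,5: C(r=z,w=z) vs A(r=x,w=x). No conflict.
Steps 5,6: same thread (A). No race.
Steps 6,7: A(r=x,w=x) vs B(r=y,w=y). No conflict.

Answer: no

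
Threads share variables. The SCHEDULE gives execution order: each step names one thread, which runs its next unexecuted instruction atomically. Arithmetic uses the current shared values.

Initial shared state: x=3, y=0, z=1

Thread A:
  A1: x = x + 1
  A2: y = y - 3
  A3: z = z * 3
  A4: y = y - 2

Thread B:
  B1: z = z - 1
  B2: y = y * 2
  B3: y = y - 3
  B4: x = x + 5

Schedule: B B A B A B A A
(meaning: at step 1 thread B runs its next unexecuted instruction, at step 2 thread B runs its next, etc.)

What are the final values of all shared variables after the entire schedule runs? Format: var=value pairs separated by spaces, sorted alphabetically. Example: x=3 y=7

Step 1: thread B executes B1 (z = z - 1). Shared: x=3 y=0 z=0. PCs: A@0 B@1
Step 2: thread B executes B2 (y = y * 2). Shared: x=3 y=0 z=0. PCs: A@0 B@2
Step 3: thread A executes A1 (x = x + 1). Shared: x=4 y=0 z=0. PCs: A@1 B@2
Step 4: thread B executes B3 (y = y - 3). Shared: x=4 y=-3 z=0. PCs: A@1 B@3
Step 5: thread A executes A2 (y = y - 3). Shared: x=4 y=-6 z=0. PCs: A@2 B@3
Step 6: thread B executes B4 (x = x + 5). Shared: x=9 y=-6 z=0. PCs: A@2 B@4
Step 7: thread A executes A3 (z = z * 3). Shared: x=9 y=-6 z=0. PCs: A@3 B@4
Step 8: thread A executes A4 (y = y - 2). Shared: x=9 y=-8 z=0. PCs: A@4 B@4

Answer: x=9 y=-8 z=0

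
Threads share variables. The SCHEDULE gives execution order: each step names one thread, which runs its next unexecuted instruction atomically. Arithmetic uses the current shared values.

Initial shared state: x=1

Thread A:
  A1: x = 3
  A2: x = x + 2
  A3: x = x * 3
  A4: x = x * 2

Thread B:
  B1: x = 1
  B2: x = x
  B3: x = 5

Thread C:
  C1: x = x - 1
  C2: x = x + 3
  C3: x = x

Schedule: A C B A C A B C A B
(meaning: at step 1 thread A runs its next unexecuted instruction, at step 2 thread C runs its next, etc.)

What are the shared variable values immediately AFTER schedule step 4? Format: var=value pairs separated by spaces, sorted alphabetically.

Answer: x=3

Derivation:
Step 1: thread A executes A1 (x = 3). Shared: x=3. PCs: A@1 B@0 C@0
Step 2: thread C executes C1 (x = x - 1). Shared: x=2. PCs: A@1 B@0 C@1
Step 3: thread B executes B1 (x = 1). Shared: x=1. PCs: A@1 B@1 C@1
Step 4: thread A executes A2 (x = x + 2). Shared: x=3. PCs: A@2 B@1 C@1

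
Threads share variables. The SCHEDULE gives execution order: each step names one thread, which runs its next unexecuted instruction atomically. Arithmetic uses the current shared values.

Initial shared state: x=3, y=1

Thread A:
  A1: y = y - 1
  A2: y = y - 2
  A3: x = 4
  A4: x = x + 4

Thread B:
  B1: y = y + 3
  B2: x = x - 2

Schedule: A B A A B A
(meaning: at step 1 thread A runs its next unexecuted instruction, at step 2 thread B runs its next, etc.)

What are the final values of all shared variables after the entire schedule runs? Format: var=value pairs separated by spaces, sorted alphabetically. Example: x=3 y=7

Answer: x=6 y=1

Derivation:
Step 1: thread A executes A1 (y = y - 1). Shared: x=3 y=0. PCs: A@1 B@0
Step 2: thread B executes B1 (y = y + 3). Shared: x=3 y=3. PCs: A@1 B@1
Step 3: thread A executes A2 (y = y - 2). Shared: x=3 y=1. PCs: A@2 B@1
Step 4: thread A executes A3 (x = 4). Shared: x=4 y=1. PCs: A@3 B@1
Step 5: thread B executes B2 (x = x - 2). Shared: x=2 y=1. PCs: A@3 B@2
Step 6: thread A executes A4 (x = x + 4). Shared: x=6 y=1. PCs: A@4 B@2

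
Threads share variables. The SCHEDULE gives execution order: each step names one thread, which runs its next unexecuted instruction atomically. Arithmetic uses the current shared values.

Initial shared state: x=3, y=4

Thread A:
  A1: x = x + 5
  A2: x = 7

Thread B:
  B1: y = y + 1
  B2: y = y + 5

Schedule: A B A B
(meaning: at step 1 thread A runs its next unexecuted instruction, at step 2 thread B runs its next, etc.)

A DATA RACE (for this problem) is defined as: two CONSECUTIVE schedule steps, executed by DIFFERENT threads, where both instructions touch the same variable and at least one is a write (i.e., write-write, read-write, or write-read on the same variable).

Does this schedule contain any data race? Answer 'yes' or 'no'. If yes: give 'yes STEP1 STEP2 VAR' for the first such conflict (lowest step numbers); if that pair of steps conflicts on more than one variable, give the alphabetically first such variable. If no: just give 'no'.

Steps 1,2: A(r=x,w=x) vs B(r=y,w=y). No conflict.
Steps 2,3: B(r=y,w=y) vs A(r=-,w=x). No conflict.
Steps 3,4: A(r=-,w=x) vs B(r=y,w=y). No conflict.

Answer: no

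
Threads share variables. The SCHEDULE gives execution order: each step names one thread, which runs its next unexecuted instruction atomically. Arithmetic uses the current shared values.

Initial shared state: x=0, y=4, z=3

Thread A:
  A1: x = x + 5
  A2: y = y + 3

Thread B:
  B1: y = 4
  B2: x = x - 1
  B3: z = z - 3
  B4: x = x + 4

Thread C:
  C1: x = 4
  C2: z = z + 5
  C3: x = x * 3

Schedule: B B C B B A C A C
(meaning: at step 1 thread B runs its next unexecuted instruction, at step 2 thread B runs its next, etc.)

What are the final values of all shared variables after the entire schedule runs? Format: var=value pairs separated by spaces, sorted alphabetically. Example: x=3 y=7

Step 1: thread B executes B1 (y = 4). Shared: x=0 y=4 z=3. PCs: A@0 B@1 C@0
Step 2: thread B executes B2 (x = x - 1). Shared: x=-1 y=4 z=3. PCs: A@0 B@2 C@0
Step 3: thread C executes C1 (x = 4). Shared: x=4 y=4 z=3. PCs: A@0 B@2 C@1
Step 4: thread B executes B3 (z = z - 3). Shared: x=4 y=4 z=0. PCs: A@0 B@3 C@1
Step 5: thread B executes B4 (x = x + 4). Shared: x=8 y=4 z=0. PCs: A@0 B@4 C@1
Step 6: thread A executes A1 (x = x + 5). Shared: x=13 y=4 z=0. PCs: A@1 B@4 C@1
Step 7: thread C executes C2 (z = z + 5). Shared: x=13 y=4 z=5. PCs: A@1 B@4 C@2
Step 8: thread A executes A2 (y = y + 3). Shared: x=13 y=7 z=5. PCs: A@2 B@4 C@2
Step 9: thread C executes C3 (x = x * 3). Shared: x=39 y=7 z=5. PCs: A@2 B@4 C@3

Answer: x=39 y=7 z=5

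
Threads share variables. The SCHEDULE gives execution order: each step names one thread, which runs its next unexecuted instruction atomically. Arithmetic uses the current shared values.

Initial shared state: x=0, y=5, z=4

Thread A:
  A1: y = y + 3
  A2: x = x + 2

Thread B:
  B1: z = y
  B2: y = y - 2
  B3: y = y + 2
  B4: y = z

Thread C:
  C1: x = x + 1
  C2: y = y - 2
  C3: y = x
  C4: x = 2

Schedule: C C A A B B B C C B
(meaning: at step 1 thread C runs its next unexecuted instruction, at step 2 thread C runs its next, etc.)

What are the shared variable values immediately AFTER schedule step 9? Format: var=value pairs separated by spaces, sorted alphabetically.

Answer: x=2 y=3 z=6

Derivation:
Step 1: thread C executes C1 (x = x + 1). Shared: x=1 y=5 z=4. PCs: A@0 B@0 C@1
Step 2: thread C executes C2 (y = y - 2). Shared: x=1 y=3 z=4. PCs: A@0 B@0 C@2
Step 3: thread A executes A1 (y = y + 3). Shared: x=1 y=6 z=4. PCs: A@1 B@0 C@2
Step 4: thread A executes A2 (x = x + 2). Shared: x=3 y=6 z=4. PCs: A@2 B@0 C@2
Step 5: thread B executes B1 (z = y). Shared: x=3 y=6 z=6. PCs: A@2 B@1 C@2
Step 6: thread B executes B2 (y = y - 2). Shared: x=3 y=4 z=6. PCs: A@2 B@2 C@2
Step 7: thread B executes B3 (y = y + 2). Shared: x=3 y=6 z=6. PCs: A@2 B@3 C@2
Step 8: thread C executes C3 (y = x). Shared: x=3 y=3 z=6. PCs: A@2 B@3 C@3
Step 9: thread C executes C4 (x = 2). Shared: x=2 y=3 z=6. PCs: A@2 B@3 C@4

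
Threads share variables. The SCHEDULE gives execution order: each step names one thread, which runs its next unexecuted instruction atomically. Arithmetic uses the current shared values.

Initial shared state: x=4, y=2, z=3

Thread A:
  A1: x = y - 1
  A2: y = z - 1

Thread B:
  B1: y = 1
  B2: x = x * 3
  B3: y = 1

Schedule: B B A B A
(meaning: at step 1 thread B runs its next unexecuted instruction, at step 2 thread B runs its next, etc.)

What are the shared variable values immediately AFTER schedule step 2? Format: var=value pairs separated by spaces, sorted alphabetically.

Answer: x=12 y=1 z=3

Derivation:
Step 1: thread B executes B1 (y = 1). Shared: x=4 y=1 z=3. PCs: A@0 B@1
Step 2: thread B executes B2 (x = x * 3). Shared: x=12 y=1 z=3. PCs: A@0 B@2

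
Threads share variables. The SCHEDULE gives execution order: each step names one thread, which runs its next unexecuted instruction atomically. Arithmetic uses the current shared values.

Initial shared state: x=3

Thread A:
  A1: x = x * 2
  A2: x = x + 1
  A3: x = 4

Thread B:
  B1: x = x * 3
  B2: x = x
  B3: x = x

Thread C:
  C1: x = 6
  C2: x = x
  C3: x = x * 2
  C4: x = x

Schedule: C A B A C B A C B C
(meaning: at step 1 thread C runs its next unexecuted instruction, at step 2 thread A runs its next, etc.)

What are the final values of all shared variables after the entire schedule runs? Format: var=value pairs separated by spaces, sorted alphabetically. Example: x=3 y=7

Step 1: thread C executes C1 (x = 6). Shared: x=6. PCs: A@0 B@0 C@1
Step 2: thread A executes A1 (x = x * 2). Shared: x=12. PCs: A@1 B@0 C@1
Step 3: thread B executes B1 (x = x * 3). Shared: x=36. PCs: A@1 B@1 C@1
Step 4: thread A executes A2 (x = x + 1). Shared: x=37. PCs: A@2 B@1 C@1
Step 5: thread C executes C2 (x = x). Shared: x=37. PCs: A@2 B@1 C@2
Step 6: thread B executes B2 (x = x). Shared: x=37. PCs: A@2 B@2 C@2
Step 7: thread A executes A3 (x = 4). Shared: x=4. PCs: A@3 B@2 C@2
Step 8: thread C executes C3 (x = x * 2). Shared: x=8. PCs: A@3 B@2 C@3
Step 9: thread B executes B3 (x = x). Shared: x=8. PCs: A@3 B@3 C@3
Step 10: thread C executes C4 (x = x). Shared: x=8. PCs: A@3 B@3 C@4

Answer: x=8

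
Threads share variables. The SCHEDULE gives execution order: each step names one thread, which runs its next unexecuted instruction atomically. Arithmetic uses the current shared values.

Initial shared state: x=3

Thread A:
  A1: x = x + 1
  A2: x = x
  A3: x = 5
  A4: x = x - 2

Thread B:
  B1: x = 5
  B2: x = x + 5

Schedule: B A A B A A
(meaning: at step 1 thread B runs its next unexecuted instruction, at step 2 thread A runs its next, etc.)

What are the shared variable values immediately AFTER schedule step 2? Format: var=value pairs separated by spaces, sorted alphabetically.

Answer: x=6

Derivation:
Step 1: thread B executes B1 (x = 5). Shared: x=5. PCs: A@0 B@1
Step 2: thread A executes A1 (x = x + 1). Shared: x=6. PCs: A@1 B@1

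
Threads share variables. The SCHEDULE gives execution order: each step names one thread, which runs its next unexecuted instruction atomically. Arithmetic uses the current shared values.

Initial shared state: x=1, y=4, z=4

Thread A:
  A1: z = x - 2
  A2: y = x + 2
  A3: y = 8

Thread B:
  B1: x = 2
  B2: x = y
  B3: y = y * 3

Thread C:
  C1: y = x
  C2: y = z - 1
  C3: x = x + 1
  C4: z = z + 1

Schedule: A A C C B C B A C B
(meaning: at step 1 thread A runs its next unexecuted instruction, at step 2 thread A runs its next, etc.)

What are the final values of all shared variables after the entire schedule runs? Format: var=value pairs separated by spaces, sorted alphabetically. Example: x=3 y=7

Answer: x=-2 y=24 z=0

Derivation:
Step 1: thread A executes A1 (z = x - 2). Shared: x=1 y=4 z=-1. PCs: A@1 B@0 C@0
Step 2: thread A executes A2 (y = x + 2). Shared: x=1 y=3 z=-1. PCs: A@2 B@0 C@0
Step 3: thread C executes C1 (y = x). Shared: x=1 y=1 z=-1. PCs: A@2 B@0 C@1
Step 4: thread C executes C2 (y = z - 1). Shared: x=1 y=-2 z=-1. PCs: A@2 B@0 C@2
Step 5: thread B executes B1 (x = 2). Shared: x=2 y=-2 z=-1. PCs: A@2 B@1 C@2
Step 6: thread C executes C3 (x = x + 1). Shared: x=3 y=-2 z=-1. PCs: A@2 B@1 C@3
Step 7: thread B executes B2 (x = y). Shared: x=-2 y=-2 z=-1. PCs: A@2 B@2 C@3
Step 8: thread A executes A3 (y = 8). Shared: x=-2 y=8 z=-1. PCs: A@3 B@2 C@3
Step 9: thread C executes C4 (z = z + 1). Shared: x=-2 y=8 z=0. PCs: A@3 B@2 C@4
Step 10: thread B executes B3 (y = y * 3). Shared: x=-2 y=24 z=0. PCs: A@3 B@3 C@4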